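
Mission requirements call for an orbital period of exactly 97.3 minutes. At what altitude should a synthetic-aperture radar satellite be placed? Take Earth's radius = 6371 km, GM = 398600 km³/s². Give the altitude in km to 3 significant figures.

T = 97.3 min = 5838.0 s.
From T = 2π√(a³/μ): a = (μ T²/4π²)^(1/3) = (398600 × 5838.0² / 4π²)^(1/3) = 7008 km.
Altitude h = a − R = 7008 − 6371 = 637 km.

637 km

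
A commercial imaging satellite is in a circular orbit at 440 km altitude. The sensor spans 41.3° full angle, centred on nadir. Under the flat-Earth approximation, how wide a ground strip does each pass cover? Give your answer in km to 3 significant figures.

332 km

Half-angle = 41.3°/2 = 20.65°.
Swath width ≈ 2h·tan(θ/2) = 2 × 440 × tan(20.65°) = 331.6 km.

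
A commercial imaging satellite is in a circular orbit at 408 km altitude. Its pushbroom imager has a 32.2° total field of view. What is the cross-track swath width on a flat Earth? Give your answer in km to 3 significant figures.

Half-angle = 32.2°/2 = 16.1°.
Swath width ≈ 2h·tan(θ/2) = 2 × 408 × tan(16.1°) = 235.5 km.

236 km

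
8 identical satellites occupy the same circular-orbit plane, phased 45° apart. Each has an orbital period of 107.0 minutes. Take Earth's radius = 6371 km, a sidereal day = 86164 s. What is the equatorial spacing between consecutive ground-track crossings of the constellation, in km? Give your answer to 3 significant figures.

373 km

T = 107.0 min = 6420.0 s.
Single-satellite node shift = (6420.0/86164) × 360° = 26.82°.
With 8 satellites evenly phased, successive equator crossings are 26.82/8 = 3.353° apart.
That is 3.353 × 111.2 = 373 km at the equator.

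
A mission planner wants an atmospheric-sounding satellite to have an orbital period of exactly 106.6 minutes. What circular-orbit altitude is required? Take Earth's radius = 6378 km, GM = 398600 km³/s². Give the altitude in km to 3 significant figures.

1070 km

T = 106.6 min = 6396.0 s.
From T = 2π√(a³/μ): a = (μ T²/4π²)^(1/3) = (398600 × 6396.0² / 4π²)^(1/3) = 7447 km.
Altitude h = a − R = 7447 − 6378 = 1069 km.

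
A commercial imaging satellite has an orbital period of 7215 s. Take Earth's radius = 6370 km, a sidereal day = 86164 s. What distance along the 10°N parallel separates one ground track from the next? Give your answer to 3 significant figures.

3300 km

Node shift per orbit = (7215.0/86164) × 360° = 30.14°.
Equatorial spacing = 30.14 × 111.2 km/° = 3351 km.
At 10° latitude, spacing = 3351 × cos(10°) = 3301 km.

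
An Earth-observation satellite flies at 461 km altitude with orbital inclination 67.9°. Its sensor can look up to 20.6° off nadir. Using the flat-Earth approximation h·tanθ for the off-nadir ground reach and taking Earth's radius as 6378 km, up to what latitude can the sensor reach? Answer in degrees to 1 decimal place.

For a prograde orbit the ground track reaches latitude ±i = ±67.9°.
Sensor half-swath on the ground ≈ 461·tan(20.6°) = 173 km = 1.56° of latitude.
Maximum observable latitude ≈ 67.9 + 1.56 = 69.5°.

69.5°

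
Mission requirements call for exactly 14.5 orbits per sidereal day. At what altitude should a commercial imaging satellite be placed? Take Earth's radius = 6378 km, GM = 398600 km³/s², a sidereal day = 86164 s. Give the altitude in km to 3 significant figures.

713 km

Required period T = 86164 / 14.5 = 5942.3 s.
From T = 2π√(a³/μ): a = (μ T²/4π²)^(1/3) = (398600 × 5942.3² / 4π²)^(1/3) = 7091 km.
Altitude h = a − R = 7091 − 6378 = 713 km.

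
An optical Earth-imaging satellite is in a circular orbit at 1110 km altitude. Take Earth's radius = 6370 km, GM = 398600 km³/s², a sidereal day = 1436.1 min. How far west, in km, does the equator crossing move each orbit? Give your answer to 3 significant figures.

Semi-major axis a = 6370 + 1110 = 7480 km. Period T = 2π√(a³/μ) = 2π√(7480³/398600) = 6438.2 s = 107.30 min.
During one orbit Earth rotates (6438.2 / 86166) × 360° = 26.90°.
At the equator that is 26.90° × (2π·6370/360) km/° = 26.90 × 111.2 = 2991 km.

2990 km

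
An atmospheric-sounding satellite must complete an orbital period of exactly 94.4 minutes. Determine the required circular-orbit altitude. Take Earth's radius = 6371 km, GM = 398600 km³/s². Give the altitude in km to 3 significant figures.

T = 94.4 min = 5664.0 s.
From T = 2π√(a³/μ): a = (μ T²/4π²)^(1/3) = (398600 × 5664.0² / 4π²)^(1/3) = 6868 km.
Altitude h = a − R = 6868 − 6371 = 497 km.

497 km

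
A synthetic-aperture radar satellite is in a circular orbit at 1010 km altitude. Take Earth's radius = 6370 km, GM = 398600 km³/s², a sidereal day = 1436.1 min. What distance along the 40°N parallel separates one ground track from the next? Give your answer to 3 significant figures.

Semi-major axis a = 6370 + 1010 = 7380 km. Period T = 2π√(a³/μ) = 2π√(7380³/398600) = 6309.5 s = 105.16 min.
Node shift per orbit = (6309.5/86166) × 360° = 26.36°.
Equatorial spacing = 26.36 × 111.2 km/° = 2931 km.
At 40° latitude, spacing = 2931 × cos(40°) = 2245 km.

2250 km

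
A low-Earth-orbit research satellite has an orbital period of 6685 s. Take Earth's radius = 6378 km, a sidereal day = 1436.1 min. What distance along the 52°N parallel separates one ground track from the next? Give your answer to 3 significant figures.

Node shift per orbit = (6685.0/86166) × 360° = 27.93°.
Equatorial spacing = 27.93 × 111.3 km/° = 3109 km.
At 52° latitude, spacing = 3109 × cos(52°) = 1914 km.

1910 km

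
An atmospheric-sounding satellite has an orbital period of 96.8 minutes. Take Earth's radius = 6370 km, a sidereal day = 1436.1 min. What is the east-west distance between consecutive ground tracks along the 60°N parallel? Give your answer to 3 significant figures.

1350 km

T = 96.8 min = 5808.0 s.
Node shift per orbit = (5808.0/86166) × 360° = 24.27°.
Equatorial spacing = 24.27 × 111.2 km/° = 2698 km.
At 60° latitude, spacing = 2698 × cos(60°) = 1349 km.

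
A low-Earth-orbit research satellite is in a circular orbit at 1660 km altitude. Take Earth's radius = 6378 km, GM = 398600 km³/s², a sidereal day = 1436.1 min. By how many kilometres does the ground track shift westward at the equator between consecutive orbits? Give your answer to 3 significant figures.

Semi-major axis a = 6378 + 1660 = 8038 km. Period T = 2π√(a³/μ) = 2π√(8038³/398600) = 7171.9 s = 119.53 min.
During one orbit Earth rotates (7171.9 / 86166) × 360° = 29.96°.
At the equator that is 29.96° × (2π·6378/360) km/° = 29.96 × 111.3 = 3336 km.

3340 km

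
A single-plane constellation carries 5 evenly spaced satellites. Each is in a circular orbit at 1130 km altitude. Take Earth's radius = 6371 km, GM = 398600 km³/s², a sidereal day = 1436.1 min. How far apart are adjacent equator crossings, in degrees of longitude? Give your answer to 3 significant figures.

Semi-major axis a = 6371 + 1130 = 7501 km. Period T = 2π√(a³/μ) = 2π√(7501³/398600) = 6465.3 s = 107.76 min.
Single-satellite node shift = (6465.3/86166) × 360° = 27.01°.
With 5 satellites evenly phased, successive equator crossings are 27.01/5 = 5.402° apart.

5.40°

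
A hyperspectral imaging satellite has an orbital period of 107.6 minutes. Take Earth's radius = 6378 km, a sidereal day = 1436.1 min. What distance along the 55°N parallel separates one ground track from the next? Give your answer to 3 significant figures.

1720 km

T = 107.6 min = 6456.0 s.
Node shift per orbit = (6456.0/86166) × 360° = 26.97°.
Equatorial spacing = 26.97 × 111.3 km/° = 3003 km.
At 55° latitude, spacing = 3003 × cos(55°) = 1722 km.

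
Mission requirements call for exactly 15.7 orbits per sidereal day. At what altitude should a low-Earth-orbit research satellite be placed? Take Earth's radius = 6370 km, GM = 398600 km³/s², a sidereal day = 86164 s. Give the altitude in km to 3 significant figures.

355 km

Required period T = 86164 / 15.7 = 5488.2 s.
From T = 2π√(a³/μ): a = (μ T²/4π²)^(1/3) = (398600 × 5488.2² / 4π²)^(1/3) = 6725 km.
Altitude h = a − R = 6725 − 6370 = 355 km.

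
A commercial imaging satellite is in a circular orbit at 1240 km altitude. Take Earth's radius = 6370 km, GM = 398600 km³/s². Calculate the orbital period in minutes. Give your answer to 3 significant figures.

Semi-major axis a = 6370 + 1240 = 7610 km. Period T = 2π√(a³/μ) = 2π√(7610³/398600) = 6606.8 s = 110.11 min.

110 min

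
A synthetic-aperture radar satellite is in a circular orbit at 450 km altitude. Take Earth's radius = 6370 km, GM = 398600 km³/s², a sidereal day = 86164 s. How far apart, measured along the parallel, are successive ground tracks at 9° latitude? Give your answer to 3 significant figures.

2570 km

Semi-major axis a = 6370 + 450 = 6820 km. Period T = 2π√(a³/μ) = 2π√(6820³/398600) = 5605.2 s = 93.42 min.
Node shift per orbit = (5605.2/86164) × 360° = 23.42°.
Equatorial spacing = 23.42 × 111.2 km/° = 2604 km.
At 9° latitude, spacing = 2604 × cos(9°) = 2572 km.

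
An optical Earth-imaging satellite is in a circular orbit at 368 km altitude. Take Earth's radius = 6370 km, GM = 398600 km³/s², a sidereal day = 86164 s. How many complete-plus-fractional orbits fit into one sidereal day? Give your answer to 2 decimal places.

15.65

Semi-major axis a = 6370 + 368 = 6738 km. Period T = 2π√(a³/μ) = 2π√(6738³/398600) = 5504.4 s = 91.74 min.
Orbits per sidereal day = 86164 / 5504.4 = 15.654.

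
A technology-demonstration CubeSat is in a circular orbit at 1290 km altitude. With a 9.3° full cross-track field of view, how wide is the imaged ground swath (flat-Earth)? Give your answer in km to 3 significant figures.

210 km

Half-angle = 9.3°/2 = 4.65°.
Swath width ≈ 2h·tan(θ/2) = 2 × 1290 × tan(4.65°) = 209.8 km.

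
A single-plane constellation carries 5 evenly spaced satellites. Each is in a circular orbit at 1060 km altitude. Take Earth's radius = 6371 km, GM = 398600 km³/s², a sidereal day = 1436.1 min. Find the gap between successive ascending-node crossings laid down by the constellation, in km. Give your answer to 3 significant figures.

Semi-major axis a = 6371 + 1060 = 7431 km. Period T = 2π√(a³/μ) = 2π√(7431³/398600) = 6375.0 s = 106.25 min.
Single-satellite node shift = (6375.0/86166) × 360° = 26.63°.
With 5 satellites evenly phased, successive equator crossings are 26.63/5 = 5.327° apart.
That is 5.327 × 111.2 = 592 km at the equator.

592 km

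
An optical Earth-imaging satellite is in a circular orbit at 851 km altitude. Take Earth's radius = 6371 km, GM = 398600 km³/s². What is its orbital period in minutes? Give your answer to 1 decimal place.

101.8 min

Semi-major axis a = 6371 + 851 = 7222 km. Period T = 2π√(a³/μ) = 2π√(7222³/398600) = 6108.0 s = 101.80 min.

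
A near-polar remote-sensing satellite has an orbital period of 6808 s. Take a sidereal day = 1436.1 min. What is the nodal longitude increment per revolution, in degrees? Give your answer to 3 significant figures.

28.4°

During one orbit Earth rotates (6808.0 / 86166) × 360° = 28.44°.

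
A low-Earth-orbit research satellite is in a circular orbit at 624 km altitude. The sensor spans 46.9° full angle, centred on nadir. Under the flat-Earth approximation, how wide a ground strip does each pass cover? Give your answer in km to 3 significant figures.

Half-angle = 46.9°/2 = 23.45°.
Swath width ≈ 2h·tan(θ/2) = 2 × 624 × tan(23.45°) = 541.4 km.

541 km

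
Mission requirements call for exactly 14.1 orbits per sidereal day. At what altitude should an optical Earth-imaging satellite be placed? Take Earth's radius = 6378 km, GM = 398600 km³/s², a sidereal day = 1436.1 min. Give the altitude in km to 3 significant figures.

Required period T = 86166 / 14.1 = 6111.1 s.
From T = 2π√(a³/μ): a = (μ T²/4π²)^(1/3) = (398600 × 6111.1² / 4π²)^(1/3) = 7224 km.
Altitude h = a − R = 7224 − 6378 = 846 km.

846 km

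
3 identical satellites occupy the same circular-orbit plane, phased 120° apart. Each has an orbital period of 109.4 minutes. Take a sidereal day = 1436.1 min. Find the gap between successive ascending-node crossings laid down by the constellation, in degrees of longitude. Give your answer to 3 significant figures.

T = 109.4 min = 6564.0 s.
Single-satellite node shift = (6564.0/86166) × 360° = 27.42°.
With 3 satellites evenly phased, successive equator crossings are 27.42/3 = 9.141° apart.

9.14°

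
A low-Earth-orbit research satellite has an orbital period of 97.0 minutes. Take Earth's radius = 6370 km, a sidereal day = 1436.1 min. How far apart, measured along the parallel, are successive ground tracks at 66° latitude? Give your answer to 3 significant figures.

1100 km

T = 97.0 min = 5820.0 s.
Node shift per orbit = (5820.0/86166) × 360° = 24.32°.
Equatorial spacing = 24.32 × 111.2 km/° = 2703 km.
At 66° latitude, spacing = 2703 × cos(66°) = 1100 km.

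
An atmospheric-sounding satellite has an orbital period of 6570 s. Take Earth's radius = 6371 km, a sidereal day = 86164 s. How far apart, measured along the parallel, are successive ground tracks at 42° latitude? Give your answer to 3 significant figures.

Node shift per orbit = (6570.0/86164) × 360° = 27.45°.
Equatorial spacing = 27.45 × 111.2 km/° = 3052 km.
At 42° latitude, spacing = 3052 × cos(42°) = 2268 km.

2270 km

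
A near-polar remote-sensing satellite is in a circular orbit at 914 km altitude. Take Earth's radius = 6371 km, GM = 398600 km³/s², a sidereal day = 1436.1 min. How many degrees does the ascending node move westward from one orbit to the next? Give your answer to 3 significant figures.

25.9°

Semi-major axis a = 6371 + 914 = 7285 km. Period T = 2π√(a³/μ) = 2π√(7285³/398600) = 6188.1 s = 103.13 min.
During one orbit Earth rotates (6188.1 / 86166) × 360° = 25.85°.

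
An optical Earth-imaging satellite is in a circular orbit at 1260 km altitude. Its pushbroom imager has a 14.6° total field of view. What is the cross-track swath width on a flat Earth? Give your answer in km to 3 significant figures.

Half-angle = 14.6°/2 = 7.3°.
Swath width ≈ 2h·tan(θ/2) = 2 × 1260 × tan(7.3°) = 322.8 km.

323 km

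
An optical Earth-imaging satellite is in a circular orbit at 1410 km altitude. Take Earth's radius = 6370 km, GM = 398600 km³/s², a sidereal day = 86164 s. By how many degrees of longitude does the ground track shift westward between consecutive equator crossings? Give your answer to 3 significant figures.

Semi-major axis a = 6370 + 1410 = 7780 km. Period T = 2π√(a³/μ) = 2π√(7780³/398600) = 6829.4 s = 113.82 min.
During one orbit Earth rotates (6829.4 / 86164) × 360° = 28.53°.

28.5°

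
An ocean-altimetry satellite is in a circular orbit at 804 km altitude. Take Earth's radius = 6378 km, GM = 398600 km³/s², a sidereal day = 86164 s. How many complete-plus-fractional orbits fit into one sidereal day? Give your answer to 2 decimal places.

14.22

Semi-major axis a = 6378 + 804 = 7182 km. Period T = 2π√(a³/μ) = 2π√(7182³/398600) = 6057.3 s = 100.96 min.
Orbits per sidereal day = 86164 / 6057.3 = 14.225.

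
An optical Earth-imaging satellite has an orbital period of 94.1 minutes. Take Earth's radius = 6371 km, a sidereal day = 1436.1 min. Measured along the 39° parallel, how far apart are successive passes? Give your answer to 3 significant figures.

2040 km

T = 94.1 min = 5646.0 s.
Node shift per orbit = (5646.0/86166) × 360° = 23.59°.
Equatorial spacing = 23.59 × 111.2 km/° = 2623 km.
At 39° latitude, spacing = 2623 × cos(39°) = 2038 km.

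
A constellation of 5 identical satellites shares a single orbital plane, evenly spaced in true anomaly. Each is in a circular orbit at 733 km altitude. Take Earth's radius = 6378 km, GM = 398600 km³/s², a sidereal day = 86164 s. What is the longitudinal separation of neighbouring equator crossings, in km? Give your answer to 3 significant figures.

555 km

Semi-major axis a = 6378 + 733 = 7111 km. Period T = 2π√(a³/μ) = 2π√(7111³/398600) = 5967.7 s = 99.46 min.
Single-satellite node shift = (5967.7/86164) × 360° = 24.93°.
With 5 satellites evenly phased, successive equator crossings are 24.93/5 = 4.987° apart.
That is 4.987 × 111.3 = 555 km at the equator.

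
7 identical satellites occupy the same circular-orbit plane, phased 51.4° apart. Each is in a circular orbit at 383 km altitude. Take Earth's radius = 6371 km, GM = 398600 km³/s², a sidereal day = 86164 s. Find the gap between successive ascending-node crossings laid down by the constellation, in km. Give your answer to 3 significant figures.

Semi-major axis a = 6371 + 383 = 6754 km. Period T = 2π√(a³/μ) = 2π√(6754³/398600) = 5524.0 s = 92.07 min.
Single-satellite node shift = (5524.0/86164) × 360° = 23.08°.
With 7 satellites evenly phased, successive equator crossings are 23.08/7 = 3.297° apart.
That is 3.297 × 111.2 = 367 km at the equator.

367 km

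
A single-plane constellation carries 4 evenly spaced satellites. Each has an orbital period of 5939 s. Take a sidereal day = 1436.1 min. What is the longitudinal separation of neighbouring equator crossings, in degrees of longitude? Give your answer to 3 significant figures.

6.20°

Single-satellite node shift = (5939.0/86166) × 360° = 24.81°.
With 4 satellites evenly phased, successive equator crossings are 24.81/4 = 6.203° apart.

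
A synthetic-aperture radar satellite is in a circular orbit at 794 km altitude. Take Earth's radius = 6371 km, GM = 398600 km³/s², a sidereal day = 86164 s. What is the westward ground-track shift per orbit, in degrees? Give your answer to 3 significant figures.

Semi-major axis a = 6371 + 794 = 7165 km. Period T = 2π√(a³/μ) = 2π√(7165³/398600) = 6035.8 s = 100.60 min.
During one orbit Earth rotates (6035.8 / 86164) × 360° = 25.22°.

25.2°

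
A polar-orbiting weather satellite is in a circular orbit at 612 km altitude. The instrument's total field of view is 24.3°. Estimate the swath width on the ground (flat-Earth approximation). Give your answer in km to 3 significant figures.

Half-angle = 24.3°/2 = 12.15°.
Swath width ≈ 2h·tan(θ/2) = 2 × 612 × tan(12.15°) = 263.5 km.

264 km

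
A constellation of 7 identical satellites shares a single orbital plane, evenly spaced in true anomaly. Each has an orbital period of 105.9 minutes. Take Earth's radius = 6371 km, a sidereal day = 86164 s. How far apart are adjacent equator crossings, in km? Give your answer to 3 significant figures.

T = 105.9 min = 6354.0 s.
Single-satellite node shift = (6354.0/86164) × 360° = 26.55°.
With 7 satellites evenly phased, successive equator crossings are 26.55/7 = 3.793° apart.
That is 3.793 × 111.2 = 422 km at the equator.

422 km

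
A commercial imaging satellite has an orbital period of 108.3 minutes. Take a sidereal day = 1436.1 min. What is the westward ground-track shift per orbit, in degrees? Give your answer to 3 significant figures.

T = 108.3 min = 6498.0 s.
During one orbit Earth rotates (6498.0 / 86166) × 360° = 27.15°.

27.1°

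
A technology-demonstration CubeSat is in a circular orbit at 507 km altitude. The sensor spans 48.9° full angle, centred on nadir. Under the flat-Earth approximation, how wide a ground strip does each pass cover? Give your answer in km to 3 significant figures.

461 km

Half-angle = 48.9°/2 = 24.45°.
Swath width ≈ 2h·tan(θ/2) = 2 × 507 × tan(24.45°) = 461.0 km.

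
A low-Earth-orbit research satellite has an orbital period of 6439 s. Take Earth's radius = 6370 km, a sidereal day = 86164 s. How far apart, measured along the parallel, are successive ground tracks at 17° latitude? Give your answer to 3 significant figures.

2860 km

Node shift per orbit = (6439.0/86164) × 360° = 26.90°.
Equatorial spacing = 26.90 × 111.2 km/° = 2991 km.
At 17° latitude, spacing = 2991 × cos(17°) = 2860 km.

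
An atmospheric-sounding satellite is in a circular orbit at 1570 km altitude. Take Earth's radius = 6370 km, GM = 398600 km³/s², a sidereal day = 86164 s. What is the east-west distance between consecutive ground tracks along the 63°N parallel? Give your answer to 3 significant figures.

Semi-major axis a = 6370 + 1570 = 7940 km. Period T = 2π√(a³/μ) = 2π√(7940³/398600) = 7041.1 s = 117.35 min.
Node shift per orbit = (7041.1/86164) × 360° = 29.42°.
Equatorial spacing = 29.42 × 111.2 km/° = 3271 km.
At 63° latitude, spacing = 3271 × cos(63°) = 1485 km.

1480 km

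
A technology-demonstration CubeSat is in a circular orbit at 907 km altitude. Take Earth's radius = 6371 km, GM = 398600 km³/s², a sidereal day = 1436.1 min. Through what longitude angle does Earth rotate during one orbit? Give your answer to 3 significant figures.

Semi-major axis a = 6371 + 907 = 7278 km. Period T = 2π√(a³/μ) = 2π√(7278³/398600) = 6179.2 s = 102.99 min.
During one orbit Earth rotates (6179.2 / 86166) × 360° = 25.82°.

25.8°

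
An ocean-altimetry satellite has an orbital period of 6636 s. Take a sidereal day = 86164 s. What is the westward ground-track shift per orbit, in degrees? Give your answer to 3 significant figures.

27.7°

During one orbit Earth rotates (6636.0 / 86164) × 360° = 27.73°.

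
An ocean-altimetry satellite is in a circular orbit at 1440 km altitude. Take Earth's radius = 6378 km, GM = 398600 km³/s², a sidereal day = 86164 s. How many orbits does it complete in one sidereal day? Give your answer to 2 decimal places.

12.52

Semi-major axis a = 6378 + 1440 = 7818 km. Period T = 2π√(a³/μ) = 2π√(7818³/398600) = 6879.5 s = 114.66 min.
Orbits per sidereal day = 86164 / 6879.5 = 12.525.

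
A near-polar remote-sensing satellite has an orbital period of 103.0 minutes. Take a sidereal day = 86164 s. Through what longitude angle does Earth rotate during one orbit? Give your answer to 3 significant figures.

T = 103.0 min = 6180.0 s.
During one orbit Earth rotates (6180.0 / 86164) × 360° = 25.82°.

25.8°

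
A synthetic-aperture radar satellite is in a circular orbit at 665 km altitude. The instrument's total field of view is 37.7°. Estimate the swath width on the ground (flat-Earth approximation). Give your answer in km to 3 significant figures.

Half-angle = 37.7°/2 = 18.85°.
Swath width ≈ 2h·tan(θ/2) = 2 × 665 × tan(18.85°) = 454.1 km.

454 km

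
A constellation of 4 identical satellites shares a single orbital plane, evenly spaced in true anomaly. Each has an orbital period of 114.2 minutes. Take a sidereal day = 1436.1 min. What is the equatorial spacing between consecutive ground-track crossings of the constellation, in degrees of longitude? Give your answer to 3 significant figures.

7.16°

T = 114.2 min = 6852.0 s.
Single-satellite node shift = (6852.0/86166) × 360° = 28.63°.
With 4 satellites evenly phased, successive equator crossings are 28.63/4 = 7.157° apart.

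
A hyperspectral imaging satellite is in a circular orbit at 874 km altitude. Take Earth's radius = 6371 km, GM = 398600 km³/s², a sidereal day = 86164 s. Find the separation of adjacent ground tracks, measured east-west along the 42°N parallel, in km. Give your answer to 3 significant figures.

2120 km

Semi-major axis a = 6371 + 874 = 7245 km. Period T = 2π√(a³/μ) = 2π√(7245³/398600) = 6137.2 s = 102.29 min.
Node shift per orbit = (6137.2/86164) × 360° = 25.64°.
Equatorial spacing = 25.64 × 111.2 km/° = 2851 km.
At 42° latitude, spacing = 2851 × cos(42°) = 2119 km.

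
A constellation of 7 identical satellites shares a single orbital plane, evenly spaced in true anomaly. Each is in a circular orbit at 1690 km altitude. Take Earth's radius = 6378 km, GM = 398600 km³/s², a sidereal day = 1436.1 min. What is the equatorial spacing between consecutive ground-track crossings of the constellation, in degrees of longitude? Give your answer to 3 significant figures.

Semi-major axis a = 6378 + 1690 = 8068 km. Period T = 2π√(a³/μ) = 2π√(8068³/398600) = 7212.1 s = 120.20 min.
Single-satellite node shift = (7212.1/86166) × 360° = 30.13°.
With 7 satellites evenly phased, successive equator crossings are 30.13/7 = 4.305° apart.

4.30°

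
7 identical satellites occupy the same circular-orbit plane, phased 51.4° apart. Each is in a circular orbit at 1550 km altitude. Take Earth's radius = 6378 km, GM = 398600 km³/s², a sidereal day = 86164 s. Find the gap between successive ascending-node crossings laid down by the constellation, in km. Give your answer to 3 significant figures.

467 km

Semi-major axis a = 6378 + 1550 = 7928 km. Period T = 2π√(a³/μ) = 2π√(7928³/398600) = 7025.2 s = 117.09 min.
Single-satellite node shift = (7025.2/86164) × 360° = 29.35°.
With 7 satellites evenly phased, successive equator crossings are 29.35/7 = 4.193° apart.
That is 4.193 × 111.3 = 467 km at the equator.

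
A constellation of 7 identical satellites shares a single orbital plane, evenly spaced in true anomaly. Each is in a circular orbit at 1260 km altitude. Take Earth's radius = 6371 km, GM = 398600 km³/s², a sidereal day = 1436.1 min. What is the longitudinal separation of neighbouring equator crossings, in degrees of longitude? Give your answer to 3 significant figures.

Semi-major axis a = 6371 + 1260 = 7631 km. Period T = 2π√(a³/μ) = 2π√(7631³/398600) = 6634.1 s = 110.57 min.
Single-satellite node shift = (6634.1/86166) × 360° = 27.72°.
With 7 satellites evenly phased, successive equator crossings are 27.72/7 = 3.960° apart.

3.96°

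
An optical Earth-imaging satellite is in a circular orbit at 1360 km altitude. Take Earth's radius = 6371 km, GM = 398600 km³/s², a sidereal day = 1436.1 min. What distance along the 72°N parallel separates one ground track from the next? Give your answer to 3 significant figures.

971 km

Semi-major axis a = 6371 + 1360 = 7731 km. Period T = 2π√(a³/μ) = 2π√(7731³/398600) = 6765.0 s = 112.75 min.
Node shift per orbit = (6765.0/86166) × 360° = 28.26°.
Equatorial spacing = 28.26 × 111.2 km/° = 3143 km.
At 72° latitude, spacing = 3143 × cos(72°) = 971 km.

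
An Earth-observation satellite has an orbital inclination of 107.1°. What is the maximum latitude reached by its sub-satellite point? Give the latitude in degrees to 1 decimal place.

Retrograde orbit: the ground track reaches ±(180° − i) = ±(180 − 107.1) = ±72.9°.

72.9°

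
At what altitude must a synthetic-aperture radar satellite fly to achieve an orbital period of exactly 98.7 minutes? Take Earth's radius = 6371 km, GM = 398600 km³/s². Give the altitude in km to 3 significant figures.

704 km

T = 98.7 min = 5922.0 s.
From T = 2π√(a³/μ): a = (μ T²/4π²)^(1/3) = (398600 × 5922.0² / 4π²)^(1/3) = 7075 km.
Altitude h = a − R = 7075 − 6371 = 704 km.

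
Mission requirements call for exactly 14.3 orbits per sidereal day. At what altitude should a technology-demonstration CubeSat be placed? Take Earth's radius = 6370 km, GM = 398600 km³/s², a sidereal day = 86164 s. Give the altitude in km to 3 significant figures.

Required period T = 86164 / 14.3 = 6025.5 s.
From T = 2π√(a³/μ): a = (μ T²/4π²)^(1/3) = (398600 × 6025.5² / 4π²)^(1/3) = 7157 km.
Altitude h = a − R = 7157 − 6370 = 787 km.

787 km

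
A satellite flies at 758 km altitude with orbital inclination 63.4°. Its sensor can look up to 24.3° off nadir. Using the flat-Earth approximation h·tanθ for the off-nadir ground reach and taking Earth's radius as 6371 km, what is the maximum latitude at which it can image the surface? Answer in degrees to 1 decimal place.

For a prograde orbit the ground track reaches latitude ±i = ±63.4°.
Sensor half-swath on the ground ≈ 758·tan(24.3°) = 342 km = 3.08° of latitude.
Maximum observable latitude ≈ 63.4 + 3.08 = 66.5°.

66.5°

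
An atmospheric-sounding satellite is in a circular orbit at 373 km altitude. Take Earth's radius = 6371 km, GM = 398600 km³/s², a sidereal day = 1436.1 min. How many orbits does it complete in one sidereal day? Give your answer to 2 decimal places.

Semi-major axis a = 6371 + 373 = 6744 km. Period T = 2π√(a³/μ) = 2π√(6744³/398600) = 5511.7 s = 91.86 min.
Orbits per sidereal day = 86166 / 5511.7 = 15.633.

15.63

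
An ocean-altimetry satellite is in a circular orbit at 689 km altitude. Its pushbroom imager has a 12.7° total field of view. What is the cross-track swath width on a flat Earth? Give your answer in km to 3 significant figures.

153 km

Half-angle = 12.7°/2 = 6.35°.
Swath width ≈ 2h·tan(θ/2) = 2 × 689 × tan(6.35°) = 153.3 km.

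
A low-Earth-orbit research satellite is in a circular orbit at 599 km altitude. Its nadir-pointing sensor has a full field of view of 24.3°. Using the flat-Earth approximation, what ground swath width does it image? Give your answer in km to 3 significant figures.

Half-angle = 24.3°/2 = 12.15°.
Swath width ≈ 2h·tan(θ/2) = 2 × 599 × tan(12.15°) = 257.9 km.

258 km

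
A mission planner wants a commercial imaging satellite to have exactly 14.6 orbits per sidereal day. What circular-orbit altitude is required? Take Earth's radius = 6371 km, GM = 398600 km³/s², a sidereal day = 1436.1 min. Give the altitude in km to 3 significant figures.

688 km

Required period T = 86166 / 14.6 = 5901.8 s.
From T = 2π√(a³/μ): a = (μ T²/4π²)^(1/3) = (398600 × 5901.8² / 4π²)^(1/3) = 7059 km.
Altitude h = a − R = 7059 − 6371 = 688 km.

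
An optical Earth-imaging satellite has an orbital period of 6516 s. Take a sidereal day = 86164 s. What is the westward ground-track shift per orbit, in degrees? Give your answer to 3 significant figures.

27.2°

During one orbit Earth rotates (6516.0 / 86164) × 360° = 27.22°.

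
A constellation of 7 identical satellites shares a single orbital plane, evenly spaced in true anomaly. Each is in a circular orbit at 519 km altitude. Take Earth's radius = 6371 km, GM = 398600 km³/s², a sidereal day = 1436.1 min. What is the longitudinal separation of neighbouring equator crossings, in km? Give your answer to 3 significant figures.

378 km

Semi-major axis a = 6371 + 519 = 6890 km. Period T = 2π√(a³/μ) = 2π√(6890³/398600) = 5691.7 s = 94.86 min.
Single-satellite node shift = (5691.7/86166) × 360° = 23.78°.
With 7 satellites evenly phased, successive equator crossings are 23.78/7 = 3.397° apart.
That is 3.397 × 111.2 = 378 km at the equator.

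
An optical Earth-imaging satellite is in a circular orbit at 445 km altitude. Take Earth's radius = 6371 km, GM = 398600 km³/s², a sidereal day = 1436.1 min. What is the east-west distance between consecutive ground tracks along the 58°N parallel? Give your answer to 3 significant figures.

1380 km

Semi-major axis a = 6371 + 445 = 6816 km. Period T = 2π√(a³/μ) = 2π√(6816³/398600) = 5600.2 s = 93.34 min.
Node shift per orbit = (5600.2/86166) × 360° = 23.40°.
Equatorial spacing = 23.40 × 111.2 km/° = 2602 km.
At 58° latitude, spacing = 2602 × cos(58°) = 1379 km.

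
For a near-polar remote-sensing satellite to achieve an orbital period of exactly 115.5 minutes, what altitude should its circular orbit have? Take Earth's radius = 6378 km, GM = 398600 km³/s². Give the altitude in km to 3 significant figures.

T = 115.5 min = 6930.0 s.
From T = 2π√(a³/μ): a = (μ T²/4π²)^(1/3) = (398600 × 6930.0² / 4π²)^(1/3) = 7856 km.
Altitude h = a − R = 7856 − 6378 = 1478 km.

1480 km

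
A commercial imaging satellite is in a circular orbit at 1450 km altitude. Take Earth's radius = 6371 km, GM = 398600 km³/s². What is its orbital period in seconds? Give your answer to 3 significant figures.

Semi-major axis a = 6371 + 1450 = 7821 km. Period T = 2π√(a³/μ) = 2π√(7821³/398600) = 6883.4 s = 114.72 min.

6880 seconds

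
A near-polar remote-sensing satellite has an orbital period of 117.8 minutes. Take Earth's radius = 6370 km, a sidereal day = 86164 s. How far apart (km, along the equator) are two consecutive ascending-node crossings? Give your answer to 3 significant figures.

3280 km

T = 117.8 min = 7068.0 s.
During one orbit Earth rotates (7068.0 / 86164) × 360° = 29.53°.
At the equator that is 29.53° × (2π·6370/360) km/° = 29.53 × 111.2 = 3283 km.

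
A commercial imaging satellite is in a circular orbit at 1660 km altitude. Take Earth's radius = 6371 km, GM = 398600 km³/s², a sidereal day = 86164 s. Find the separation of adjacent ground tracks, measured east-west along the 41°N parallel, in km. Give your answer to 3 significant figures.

Semi-major axis a = 6371 + 1660 = 8031 km. Period T = 2π√(a³/μ) = 2π√(8031³/398600) = 7162.5 s = 119.38 min.
Node shift per orbit = (7162.5/86164) × 360° = 29.93°.
Equatorial spacing = 29.93 × 111.2 km/° = 3328 km.
At 41° latitude, spacing = 3328 × cos(41°) = 2511 km.

2510 km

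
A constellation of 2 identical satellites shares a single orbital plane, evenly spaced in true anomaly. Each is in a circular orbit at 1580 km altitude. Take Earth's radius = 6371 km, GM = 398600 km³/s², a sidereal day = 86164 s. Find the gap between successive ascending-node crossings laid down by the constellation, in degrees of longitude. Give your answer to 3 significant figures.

14.7°

Semi-major axis a = 6371 + 1580 = 7951 km. Period T = 2π√(a³/μ) = 2π√(7951³/398600) = 7055.8 s = 117.60 min.
Single-satellite node shift = (7055.8/86164) × 360° = 29.48°.
With 2 satellites evenly phased, successive equator crossings are 29.48/2 = 14.740° apart.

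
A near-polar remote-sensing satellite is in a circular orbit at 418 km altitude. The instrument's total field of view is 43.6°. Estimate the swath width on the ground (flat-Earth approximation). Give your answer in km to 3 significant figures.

334 km

Half-angle = 43.6°/2 = 21.8°.
Swath width ≈ 2h·tan(θ/2) = 2 × 418 × tan(21.8°) = 334.4 km.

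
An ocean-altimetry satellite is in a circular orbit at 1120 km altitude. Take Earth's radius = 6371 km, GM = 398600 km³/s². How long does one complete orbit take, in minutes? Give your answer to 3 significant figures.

Semi-major axis a = 6371 + 1120 = 7491 km. Period T = 2π√(a³/μ) = 2π√(7491³/398600) = 6452.4 s = 107.54 min.

108 min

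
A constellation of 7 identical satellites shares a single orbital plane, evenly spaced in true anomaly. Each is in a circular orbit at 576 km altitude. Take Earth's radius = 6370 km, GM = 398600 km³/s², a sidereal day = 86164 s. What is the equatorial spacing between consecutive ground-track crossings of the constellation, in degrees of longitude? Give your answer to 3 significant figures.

3.44°

Semi-major axis a = 6370 + 576 = 6946 km. Period T = 2π√(a³/μ) = 2π√(6946³/398600) = 5761.2 s = 96.02 min.
Single-satellite node shift = (5761.2/86164) × 360° = 24.07°.
With 7 satellites evenly phased, successive equator crossings are 24.07/7 = 3.439° apart.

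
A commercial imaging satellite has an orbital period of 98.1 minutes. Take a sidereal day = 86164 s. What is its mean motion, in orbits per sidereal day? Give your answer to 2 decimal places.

14.64

T = 98.1 min = 5886.0 s.
Orbits per sidereal day = 86164 / 5886.0 = 14.639.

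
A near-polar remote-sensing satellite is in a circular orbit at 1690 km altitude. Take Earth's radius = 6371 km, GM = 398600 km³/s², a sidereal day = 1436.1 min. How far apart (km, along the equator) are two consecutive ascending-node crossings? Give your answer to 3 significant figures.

3350 km

Semi-major axis a = 6371 + 1690 = 8061 km. Period T = 2π√(a³/μ) = 2π√(8061³/398600) = 7202.7 s = 120.04 min.
During one orbit Earth rotates (7202.7 / 86166) × 360° = 30.09°.
At the equator that is 30.09° × (2π·6371/360) km/° = 30.09 × 111.2 = 3346 km.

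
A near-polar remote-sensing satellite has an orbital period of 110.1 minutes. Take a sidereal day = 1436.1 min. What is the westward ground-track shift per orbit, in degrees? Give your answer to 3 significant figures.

27.6°

T = 110.1 min = 6606.0 s.
During one orbit Earth rotates (6606.0 / 86166) × 360° = 27.60°.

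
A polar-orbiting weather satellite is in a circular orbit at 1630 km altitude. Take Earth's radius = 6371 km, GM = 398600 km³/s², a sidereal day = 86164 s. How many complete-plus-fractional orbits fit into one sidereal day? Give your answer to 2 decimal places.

Semi-major axis a = 6371 + 1630 = 8001 km. Period T = 2π√(a³/μ) = 2π√(8001³/398600) = 7122.4 s = 118.71 min.
Orbits per sidereal day = 86164 / 7122.4 = 12.098.

12.10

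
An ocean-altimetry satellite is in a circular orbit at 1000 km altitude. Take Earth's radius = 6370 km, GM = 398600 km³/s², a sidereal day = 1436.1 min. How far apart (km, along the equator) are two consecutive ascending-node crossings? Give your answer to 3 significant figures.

2920 km

Semi-major axis a = 6370 + 1000 = 7370 km. Period T = 2π√(a³/μ) = 2π√(7370³/398600) = 6296.7 s = 104.94 min.
During one orbit Earth rotates (6296.7 / 86166) × 360° = 26.31°.
At the equator that is 26.31° × (2π·6370/360) km/° = 26.31 × 111.2 = 2925 km.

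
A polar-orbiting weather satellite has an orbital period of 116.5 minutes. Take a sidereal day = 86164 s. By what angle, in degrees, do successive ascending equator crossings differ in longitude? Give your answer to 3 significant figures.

29.2°

T = 116.5 min = 6990.0 s.
During one orbit Earth rotates (6990.0 / 86164) × 360° = 29.20°.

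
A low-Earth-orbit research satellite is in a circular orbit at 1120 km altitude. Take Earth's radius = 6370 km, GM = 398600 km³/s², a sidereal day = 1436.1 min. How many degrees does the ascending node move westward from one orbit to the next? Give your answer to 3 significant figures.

27.0°

Semi-major axis a = 6370 + 1120 = 7490 km. Period T = 2π√(a³/μ) = 2π√(7490³/398600) = 6451.1 s = 107.52 min.
During one orbit Earth rotates (6451.1 / 86166) × 360° = 26.95°.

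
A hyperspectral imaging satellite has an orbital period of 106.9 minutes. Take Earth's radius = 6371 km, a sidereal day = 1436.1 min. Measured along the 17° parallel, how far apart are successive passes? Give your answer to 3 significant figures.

2850 km

T = 106.9 min = 6414.0 s.
Node shift per orbit = (6414.0/86166) × 360° = 26.80°.
Equatorial spacing = 26.80 × 111.2 km/° = 2980 km.
At 17° latitude, spacing = 2980 × cos(17°) = 2850 km.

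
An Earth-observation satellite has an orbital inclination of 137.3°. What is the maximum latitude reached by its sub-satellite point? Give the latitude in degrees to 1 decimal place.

42.7°

Retrograde orbit: the ground track reaches ±(180° − i) = ±(180 − 137.3) = ±42.7°.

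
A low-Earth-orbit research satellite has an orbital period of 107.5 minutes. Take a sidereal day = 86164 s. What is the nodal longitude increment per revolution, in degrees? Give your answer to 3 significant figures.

T = 107.5 min = 6450.0 s.
During one orbit Earth rotates (6450.0 / 86164) × 360° = 26.95°.

26.9°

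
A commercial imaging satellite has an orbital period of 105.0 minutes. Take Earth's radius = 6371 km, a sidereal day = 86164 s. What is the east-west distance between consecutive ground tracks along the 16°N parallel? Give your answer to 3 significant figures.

2810 km

T = 105.0 min = 6300.0 s.
Node shift per orbit = (6300.0/86164) × 360° = 26.32°.
Equatorial spacing = 26.32 × 111.2 km/° = 2927 km.
At 16° latitude, spacing = 2927 × cos(16°) = 2813 km.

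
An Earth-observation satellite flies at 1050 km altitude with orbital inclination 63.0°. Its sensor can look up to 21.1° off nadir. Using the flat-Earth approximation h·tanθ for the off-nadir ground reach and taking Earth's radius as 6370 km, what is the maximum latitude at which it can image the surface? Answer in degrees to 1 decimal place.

66.6°

For a prograde orbit the ground track reaches latitude ±i = ±63.0°.
Sensor half-swath on the ground ≈ 1050·tan(21.1°) = 405 km = 3.64° of latitude.
Maximum observable latitude ≈ 63.0 + 3.64 = 66.6°.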